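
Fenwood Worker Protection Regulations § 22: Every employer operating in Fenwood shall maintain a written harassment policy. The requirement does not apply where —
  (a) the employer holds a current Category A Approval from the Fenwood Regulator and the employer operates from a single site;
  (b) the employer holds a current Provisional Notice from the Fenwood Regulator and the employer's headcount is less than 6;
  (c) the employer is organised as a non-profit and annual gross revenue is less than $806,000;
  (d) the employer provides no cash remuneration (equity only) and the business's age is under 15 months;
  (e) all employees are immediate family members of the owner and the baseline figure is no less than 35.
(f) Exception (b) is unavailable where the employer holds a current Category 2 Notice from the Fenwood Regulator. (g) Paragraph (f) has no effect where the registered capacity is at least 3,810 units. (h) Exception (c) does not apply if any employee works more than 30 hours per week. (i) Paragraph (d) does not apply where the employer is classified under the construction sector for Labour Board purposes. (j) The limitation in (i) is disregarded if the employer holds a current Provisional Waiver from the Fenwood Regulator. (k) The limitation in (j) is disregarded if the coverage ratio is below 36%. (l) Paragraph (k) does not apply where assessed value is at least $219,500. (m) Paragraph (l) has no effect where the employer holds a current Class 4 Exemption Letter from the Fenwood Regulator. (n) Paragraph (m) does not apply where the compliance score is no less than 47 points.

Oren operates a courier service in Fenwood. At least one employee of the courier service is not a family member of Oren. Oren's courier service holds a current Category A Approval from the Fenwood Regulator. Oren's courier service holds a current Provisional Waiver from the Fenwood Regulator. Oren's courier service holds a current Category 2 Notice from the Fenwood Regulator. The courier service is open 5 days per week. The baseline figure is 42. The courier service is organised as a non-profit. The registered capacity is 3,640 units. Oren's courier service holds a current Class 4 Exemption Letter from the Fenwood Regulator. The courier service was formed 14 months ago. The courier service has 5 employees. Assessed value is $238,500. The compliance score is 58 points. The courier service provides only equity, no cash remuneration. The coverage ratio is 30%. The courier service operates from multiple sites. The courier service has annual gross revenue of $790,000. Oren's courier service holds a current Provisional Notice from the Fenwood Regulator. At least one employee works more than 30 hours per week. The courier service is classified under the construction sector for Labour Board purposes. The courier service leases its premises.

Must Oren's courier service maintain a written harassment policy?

No — exception (d) applies; Oren's courier service is not required to maintain a written harassment policy.

Exception (a) fails — the employer operates from multiple sites.
All of (b)'s requirements are met (a current Provisional Notice is held; the employer's headcount is 5, less than the 6 limit). But: (f) operates against (b): a current Category 2 Notice is held. (g) does not operate here (the registered capacity is 3,640 units, short of 3,810 units), so (f) stands. Exception (b) does not apply.
All of (c)'s requirements are met (the employer is a non-profit; annual gross revenue is $790,000, less than the $806,000 limit). Turning to paragraph (h): (h) is triggered — at least one employee exceeds 30 hours/week. Exception (c) does not apply.
Exception (d) is satisfied on its face — remuneration is equity-only; the business's age is 14 months, under the 15 months limit. Under paragraphs (i)–(n): (i) operates (the courier service is classified under the construction sector), but yields to (j): (j) is triggered — a current Provisional Waiver is held. (k) operates (the coverage ratio is 30%, below the 36% limit), but is displaced by (l): (l) operates against (k): assessed value is $238,500, meeting the $219,500 threshold. (m) operates (a current Class 4 Exemption Letter is held), but is set aside by (n): (n) operates against (m): the compliance score is 58 points, meeting the 47 points threshold. So (d) applies.
Exception (e) fails — at least one employee is not a family member.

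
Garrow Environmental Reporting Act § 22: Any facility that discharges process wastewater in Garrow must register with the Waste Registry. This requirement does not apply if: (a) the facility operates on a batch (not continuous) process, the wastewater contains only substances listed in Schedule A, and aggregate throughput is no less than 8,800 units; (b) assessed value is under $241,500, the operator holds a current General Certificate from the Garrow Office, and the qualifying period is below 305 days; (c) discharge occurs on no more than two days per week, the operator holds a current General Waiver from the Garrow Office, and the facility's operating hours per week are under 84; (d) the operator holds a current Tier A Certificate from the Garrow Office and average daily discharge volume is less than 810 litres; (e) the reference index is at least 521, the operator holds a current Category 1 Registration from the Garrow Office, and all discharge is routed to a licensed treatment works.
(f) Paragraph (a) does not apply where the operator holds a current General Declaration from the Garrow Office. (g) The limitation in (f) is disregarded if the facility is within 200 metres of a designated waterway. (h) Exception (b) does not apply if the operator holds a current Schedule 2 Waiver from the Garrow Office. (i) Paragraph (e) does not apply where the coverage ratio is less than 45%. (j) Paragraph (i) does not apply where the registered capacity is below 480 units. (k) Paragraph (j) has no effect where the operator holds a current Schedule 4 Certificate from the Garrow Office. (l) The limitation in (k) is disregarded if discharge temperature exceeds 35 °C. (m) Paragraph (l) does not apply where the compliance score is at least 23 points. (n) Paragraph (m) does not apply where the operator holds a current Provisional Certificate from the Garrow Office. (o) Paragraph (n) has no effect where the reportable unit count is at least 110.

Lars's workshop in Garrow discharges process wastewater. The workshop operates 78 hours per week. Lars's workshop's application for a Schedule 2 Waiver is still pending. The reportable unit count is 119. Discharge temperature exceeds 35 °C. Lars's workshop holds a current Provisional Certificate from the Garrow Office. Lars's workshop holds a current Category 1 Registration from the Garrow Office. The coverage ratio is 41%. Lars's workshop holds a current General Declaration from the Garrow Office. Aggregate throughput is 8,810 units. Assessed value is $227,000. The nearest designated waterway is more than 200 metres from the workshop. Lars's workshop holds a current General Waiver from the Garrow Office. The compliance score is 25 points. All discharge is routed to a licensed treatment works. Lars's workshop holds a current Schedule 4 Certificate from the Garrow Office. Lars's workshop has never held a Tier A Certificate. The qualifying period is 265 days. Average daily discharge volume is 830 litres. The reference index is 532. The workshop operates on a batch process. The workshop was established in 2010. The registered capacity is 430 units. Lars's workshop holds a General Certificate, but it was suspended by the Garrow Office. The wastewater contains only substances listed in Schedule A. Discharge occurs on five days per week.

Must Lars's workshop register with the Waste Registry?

Exception (a)'s conditions are all satisfied: the facility operates on a batch process; the wastewater is Schedule-A-only; aggregate throughput is 8,810 units, meeting the 8,800 units threshold. However, paragraphs (f)–(g) must be considered: (f) operates against (a): a current General Declaration is held. (g), which would lift (f), is not triggered — the workshop is more than 200 m from any designated waterway. So (a) is unavailable.
Exception (b) requires that the operator holds a current General Certificate from the Garrow Office; but there is no General Certificate in force, so (b) is unavailable.
Exception (c) does not apply: discharge occurs on five days per week.
Exception (d) does not apply: no current Tier A Certificate is held.
Exception (e) is satisfied on its face — the reference index is 532, meeting the 521 threshold; a current Category 1 Registration is held; discharge is routed to a licensed treatment works. However, paragraphs (i)–(o) must be considered: (i) operates against (e): the coverage ratio is 41%, less than the 45% limit. (j) would limit (i) — the registered capacity is 430 units, below the 480 units limit — but (k) sets (j) aside: (k) operates — a current Schedule 4 Certificate is held. (l) operates (discharge temperature exceeds 35 °C), but is set aside by (m): (m) operates against (l): the compliance score is 25 points, meeting the 23 points threshold. (n) would limit (m) — a current Provisional Certificate is held — but (o) sets (n) aside: (o) operates against (n): the reportable unit count is 119, meeting the 110 threshold. So (e) is unavailable.
No exception displaces § 22.

Yes — Lars's workshop must register with the Waste Registry.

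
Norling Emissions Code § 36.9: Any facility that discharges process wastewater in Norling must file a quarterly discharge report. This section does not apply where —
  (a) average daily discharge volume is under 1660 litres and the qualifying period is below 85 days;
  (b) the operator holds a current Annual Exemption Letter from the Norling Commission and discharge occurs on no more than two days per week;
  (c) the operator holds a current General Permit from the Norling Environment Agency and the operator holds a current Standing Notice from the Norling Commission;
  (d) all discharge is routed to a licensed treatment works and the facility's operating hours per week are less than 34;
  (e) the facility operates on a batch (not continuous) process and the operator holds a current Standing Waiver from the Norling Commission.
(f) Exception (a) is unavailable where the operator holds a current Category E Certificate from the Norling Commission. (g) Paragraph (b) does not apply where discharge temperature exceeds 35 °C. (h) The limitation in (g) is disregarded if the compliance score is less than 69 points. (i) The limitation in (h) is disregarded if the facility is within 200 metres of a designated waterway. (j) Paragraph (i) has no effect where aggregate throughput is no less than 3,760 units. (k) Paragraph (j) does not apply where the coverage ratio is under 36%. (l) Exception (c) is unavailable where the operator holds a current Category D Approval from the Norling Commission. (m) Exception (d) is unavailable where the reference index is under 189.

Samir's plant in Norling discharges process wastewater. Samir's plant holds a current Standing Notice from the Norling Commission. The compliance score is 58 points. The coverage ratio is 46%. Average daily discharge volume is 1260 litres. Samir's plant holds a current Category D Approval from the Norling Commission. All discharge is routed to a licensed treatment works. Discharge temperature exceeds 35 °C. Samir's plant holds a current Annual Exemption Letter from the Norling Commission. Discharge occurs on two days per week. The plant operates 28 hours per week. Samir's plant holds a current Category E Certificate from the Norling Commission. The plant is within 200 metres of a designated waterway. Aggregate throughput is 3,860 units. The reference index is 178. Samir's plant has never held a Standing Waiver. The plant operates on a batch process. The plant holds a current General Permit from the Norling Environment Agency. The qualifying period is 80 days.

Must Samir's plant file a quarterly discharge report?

Exception (a): average daily discharge volume is 1260 litres, under the 1660 litres limit; the qualifying period is 80 days, below the 85 days limit — every condition holds. Turning to paragraph (f): (f) operates against (a): a current Category E Certificate is held. Exception (a) does not apply.
Exception (b)'s conditions are all satisfied: a current Annual Exemption Letter is held; discharge occurs on no more than two days per week. Considering the limiting provisions: (g) is triggered (discharge temperature exceeds 35 °C), but is set aside by (h): (h) is engaged — the compliance score is 58 points, less than the 69 points limit. (i) applies (the plant is within 200 m of a designated waterway), but yields to (j): (j) operates against (i): aggregate throughput is 3,860 units, meeting the 3,760 units threshold. (k) does not operate here (the coverage ratio is 46%, not under 36%), so (j) stands. Exception (b) stands.
Exception (c) is satisfied on its face — a current General Permit is held; a current Standing Notice is held. But applying paragraph (l): (l) applies — a current Category D Approval is held. So (c) is unavailable.
Exception (d): discharge is routed to a licensed treatment works; the facility's operating hours per week are 28, less than the 34 limit — every condition holds. But applying paragraph (m): (m) applies — the reference index is 178, under the 189 limit. So (d) is unavailable.
Exception (e) fails — the Standing Waiver is not current.

No — exception (b) applies; Samir's plant is not required to file a quarterly discharge report.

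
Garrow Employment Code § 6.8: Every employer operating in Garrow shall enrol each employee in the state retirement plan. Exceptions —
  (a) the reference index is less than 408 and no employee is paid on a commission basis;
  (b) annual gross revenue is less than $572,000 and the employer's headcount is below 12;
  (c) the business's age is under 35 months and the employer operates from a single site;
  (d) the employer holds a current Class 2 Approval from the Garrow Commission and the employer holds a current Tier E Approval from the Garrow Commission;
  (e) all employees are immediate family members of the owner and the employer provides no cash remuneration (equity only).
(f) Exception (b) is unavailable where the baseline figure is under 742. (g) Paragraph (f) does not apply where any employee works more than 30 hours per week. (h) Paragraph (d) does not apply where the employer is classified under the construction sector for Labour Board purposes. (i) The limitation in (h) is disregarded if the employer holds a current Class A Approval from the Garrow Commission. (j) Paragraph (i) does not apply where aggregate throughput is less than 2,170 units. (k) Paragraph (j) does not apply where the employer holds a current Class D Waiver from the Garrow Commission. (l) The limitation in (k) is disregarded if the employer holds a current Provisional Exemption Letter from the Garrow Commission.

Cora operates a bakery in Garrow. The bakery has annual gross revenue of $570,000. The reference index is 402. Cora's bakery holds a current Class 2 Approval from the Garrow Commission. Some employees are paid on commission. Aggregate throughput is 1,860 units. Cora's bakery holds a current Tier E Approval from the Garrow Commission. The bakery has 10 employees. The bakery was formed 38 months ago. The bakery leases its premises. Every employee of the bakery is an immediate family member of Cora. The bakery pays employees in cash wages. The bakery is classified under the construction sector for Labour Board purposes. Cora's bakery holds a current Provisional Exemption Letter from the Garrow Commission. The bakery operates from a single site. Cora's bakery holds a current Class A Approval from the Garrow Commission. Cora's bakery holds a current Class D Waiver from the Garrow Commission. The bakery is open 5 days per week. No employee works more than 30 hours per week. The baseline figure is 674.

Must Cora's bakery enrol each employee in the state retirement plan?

Exception (a) fails — some employees are paid on commission.
Exception (b) is satisfied on its face — annual gross revenue is $570,000, less than the $572,000 limit; the employer's headcount is 10, below the 12 limit. Turning to paragraphs (f)–(g): (f) operates against (b): the baseline figure is 674, under the 742 limit. (g), which would lift (f), is not engaged — no employee exceeds 30 hours/week. Exception (b) does not apply.
Exception (c) fails — the business's age is 38 months, not under 35 months.
Exception (d) is satisfied on its face — a current Class 2 Approval is held; a current Tier E Approval is held. But: (h) operates against (d): the bakery is classified under the construction sector. (i) is engaged (a current Class A Approval is held), but is displaced by (j): (j) operates against (i): aggregate throughput is 1,860 units, less than the 2,170 units limit. (k) operates (a current Class D Waiver is held), but is displaced by (l): (l) operates against (k): a current Provisional Exemption Letter is held. (d) is therefore removed.
Exception (e) requires that the employer provides no cash remuneration (equity only); but employees are paid cash wages, so (e) is unavailable.
No exception applies. The general rule governs.

Yes — Cora's bakery must enrol each employee in the state retirement plan.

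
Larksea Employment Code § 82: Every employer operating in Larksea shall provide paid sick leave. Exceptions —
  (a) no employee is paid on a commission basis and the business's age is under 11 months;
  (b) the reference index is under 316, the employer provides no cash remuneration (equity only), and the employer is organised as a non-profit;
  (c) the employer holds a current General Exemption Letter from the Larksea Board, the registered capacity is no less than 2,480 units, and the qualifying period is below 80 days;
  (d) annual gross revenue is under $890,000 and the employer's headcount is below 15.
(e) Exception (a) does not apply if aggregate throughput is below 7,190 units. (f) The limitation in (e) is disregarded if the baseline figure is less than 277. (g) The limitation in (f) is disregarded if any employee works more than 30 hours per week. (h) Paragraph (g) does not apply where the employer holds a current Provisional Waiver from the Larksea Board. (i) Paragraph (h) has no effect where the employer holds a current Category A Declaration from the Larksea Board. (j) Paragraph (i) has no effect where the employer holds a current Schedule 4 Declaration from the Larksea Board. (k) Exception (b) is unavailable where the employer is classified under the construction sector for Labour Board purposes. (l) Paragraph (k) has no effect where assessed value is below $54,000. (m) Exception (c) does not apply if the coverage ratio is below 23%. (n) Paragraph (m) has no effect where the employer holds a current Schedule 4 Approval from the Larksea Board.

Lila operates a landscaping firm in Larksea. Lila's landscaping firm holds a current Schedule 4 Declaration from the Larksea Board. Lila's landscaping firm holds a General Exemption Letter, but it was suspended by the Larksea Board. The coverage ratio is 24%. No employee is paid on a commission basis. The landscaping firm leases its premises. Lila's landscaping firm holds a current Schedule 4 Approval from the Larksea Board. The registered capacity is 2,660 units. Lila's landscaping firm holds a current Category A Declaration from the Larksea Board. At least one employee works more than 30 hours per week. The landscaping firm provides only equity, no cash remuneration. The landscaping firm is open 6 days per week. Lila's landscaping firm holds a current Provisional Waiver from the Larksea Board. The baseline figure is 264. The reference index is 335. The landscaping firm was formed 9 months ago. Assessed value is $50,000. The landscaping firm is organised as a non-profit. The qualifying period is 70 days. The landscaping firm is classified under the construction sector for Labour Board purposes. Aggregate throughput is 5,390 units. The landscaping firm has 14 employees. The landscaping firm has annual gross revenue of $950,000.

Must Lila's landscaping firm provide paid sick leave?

No — exception (a) applies; Lila's landscaping firm is not required to provide paid sick leave.

All of (a)'s requirements are met (no employee is paid on commission; the business's age is 9 months, under the 11 months limit). As to paragraphs (e)–(j): (e) operates (aggregate throughput is 5,390 units, below the 7,190 units limit), but is itself disapplied by (f): (f) operates against (e): the baseline figure is 264, less than the 277 limit. (g) operates (at least one employee exceeds 30 hours/week), but is set aside by (h): (h) is triggered — a current Provisional Waiver is held. (i) would limit (h) — a current Category A Declaration is held — but (j) sets (i) aside: (j) operates against (i): a current Schedule 4 Declaration is held. Exception (a) stands.
Exception (b) fails — the reference index is 335, not under 316.
Exception (c) requires that the employer holds a current General Exemption Letter from the Larksea Board; but there is no General Exemption Letter in force, so (c) is unavailable.
Exception (d) requires that annual gross revenue is under $890,000; but annual gross revenue is $950,000, not under $890,000, so (d) is unavailable.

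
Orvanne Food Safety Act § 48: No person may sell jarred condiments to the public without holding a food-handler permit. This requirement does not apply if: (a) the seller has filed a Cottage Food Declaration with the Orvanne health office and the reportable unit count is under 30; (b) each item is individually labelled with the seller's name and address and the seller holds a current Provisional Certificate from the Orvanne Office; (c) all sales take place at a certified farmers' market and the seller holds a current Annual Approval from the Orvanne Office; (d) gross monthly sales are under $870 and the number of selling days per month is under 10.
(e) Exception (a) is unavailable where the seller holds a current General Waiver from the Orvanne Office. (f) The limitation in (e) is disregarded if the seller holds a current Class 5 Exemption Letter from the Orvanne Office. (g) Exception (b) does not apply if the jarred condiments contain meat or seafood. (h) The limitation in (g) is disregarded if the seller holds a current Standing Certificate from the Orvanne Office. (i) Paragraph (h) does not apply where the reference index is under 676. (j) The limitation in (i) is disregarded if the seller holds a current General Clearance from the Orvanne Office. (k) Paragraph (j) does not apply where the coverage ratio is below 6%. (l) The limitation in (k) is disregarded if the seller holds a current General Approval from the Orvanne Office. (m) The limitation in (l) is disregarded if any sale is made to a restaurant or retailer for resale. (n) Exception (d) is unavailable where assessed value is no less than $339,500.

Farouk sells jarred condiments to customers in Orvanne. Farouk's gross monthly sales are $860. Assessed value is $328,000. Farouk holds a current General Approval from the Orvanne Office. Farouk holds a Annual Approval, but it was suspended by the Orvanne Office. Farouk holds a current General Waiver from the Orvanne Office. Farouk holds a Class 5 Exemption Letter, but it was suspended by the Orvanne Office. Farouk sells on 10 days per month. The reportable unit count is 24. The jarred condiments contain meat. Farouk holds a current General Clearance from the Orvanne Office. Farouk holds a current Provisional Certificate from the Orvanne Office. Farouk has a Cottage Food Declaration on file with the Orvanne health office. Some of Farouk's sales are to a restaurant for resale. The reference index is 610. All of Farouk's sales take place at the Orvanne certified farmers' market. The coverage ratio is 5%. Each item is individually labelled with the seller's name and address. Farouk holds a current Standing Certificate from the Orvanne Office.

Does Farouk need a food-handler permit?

Yes — Farouk must hold a food-handler permit.

Exception (a) is satisfied on its face — a Cottage Food Declaration is on file; the reportable unit count is 24, under the 30 limit. However, paragraphs (e)–(f) must be considered: (e) operates against (a): a current General Waiver is held. (f) is inapplicable (the Class 5 Exemption Letter is not current), so (e) stands. Exception (a) does not apply.
All of (b)'s requirements are met (items are individually labelled; a current Provisional Certificate is held). Turning to paragraphs (g)–(m): (g) operates against (b): the jarred condiments contain meat. (h) would limit (g) — a current Standing Certificate is held — but (i) sets (h) aside: (i) is triggered — the reference index is 610, under the 676 limit. (j) would limit (i) — a current General Clearance is held — but (k) sets (j) aside: (k) operates — the coverage ratio is 5%, below the 6% limit. (l) operates (a current General Approval is held), but is overridden by (m): (m) applies — some sales are to a restaurant for resale. So (b) is unavailable.
Exception (c) fails — no current Annual Approval is held.
Exception (d) requires that the number of selling days per month is under 10; but the number of selling days per month is 10, not under 10, so (d) is unavailable.
None of the exceptions is available; § 48 applies in full.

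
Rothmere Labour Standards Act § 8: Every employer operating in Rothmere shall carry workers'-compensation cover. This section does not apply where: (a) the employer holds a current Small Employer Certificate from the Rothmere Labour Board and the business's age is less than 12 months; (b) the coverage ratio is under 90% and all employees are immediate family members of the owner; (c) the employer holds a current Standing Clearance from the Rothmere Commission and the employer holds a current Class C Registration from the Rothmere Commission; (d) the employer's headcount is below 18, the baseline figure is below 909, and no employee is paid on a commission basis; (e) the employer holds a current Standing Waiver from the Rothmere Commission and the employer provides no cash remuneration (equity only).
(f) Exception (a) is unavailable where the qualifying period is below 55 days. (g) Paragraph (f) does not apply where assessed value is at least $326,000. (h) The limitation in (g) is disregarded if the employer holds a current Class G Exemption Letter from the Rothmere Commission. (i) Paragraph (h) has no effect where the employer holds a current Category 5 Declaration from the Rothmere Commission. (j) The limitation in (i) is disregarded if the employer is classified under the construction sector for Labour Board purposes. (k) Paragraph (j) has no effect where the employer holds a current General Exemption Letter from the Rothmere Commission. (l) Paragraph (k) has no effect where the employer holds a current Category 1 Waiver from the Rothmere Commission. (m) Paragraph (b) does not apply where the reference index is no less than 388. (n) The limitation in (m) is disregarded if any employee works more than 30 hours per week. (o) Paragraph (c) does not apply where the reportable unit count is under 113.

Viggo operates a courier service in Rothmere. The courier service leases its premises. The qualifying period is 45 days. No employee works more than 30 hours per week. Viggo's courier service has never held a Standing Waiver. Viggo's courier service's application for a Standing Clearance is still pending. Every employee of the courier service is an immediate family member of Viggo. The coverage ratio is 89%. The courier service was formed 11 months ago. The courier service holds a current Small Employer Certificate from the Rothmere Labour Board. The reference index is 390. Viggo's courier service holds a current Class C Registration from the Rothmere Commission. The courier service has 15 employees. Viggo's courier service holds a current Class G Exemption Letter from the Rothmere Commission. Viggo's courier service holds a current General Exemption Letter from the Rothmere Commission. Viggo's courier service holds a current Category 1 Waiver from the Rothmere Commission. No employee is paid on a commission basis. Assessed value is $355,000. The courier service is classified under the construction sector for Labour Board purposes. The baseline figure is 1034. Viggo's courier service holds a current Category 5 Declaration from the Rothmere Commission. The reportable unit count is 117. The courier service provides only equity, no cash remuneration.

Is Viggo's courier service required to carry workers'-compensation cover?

All of (a)'s requirements are met (a current Small Employer Certificate is held; the business's age is 11 months, less than the 12 months limit). But: (f) operates against (a): the qualifying period is 45 days, below the 55 days limit. (g) applies (assessed value is $355,000, meeting the $326,000 threshold), but yields to (h): (h) is triggered — a current Class G Exemption Letter is held. (i) operates (a current Category 5 Declaration is held), but is overridden by (j): (j) operates — the courier service is classified under the construction sector. (k) would limit (j) — a current General Exemption Letter is held — but (l) sets (k) aside: (l) operates against (k): a current Category 1 Waiver is held. So (a) is unavailable.
Exception (b): the coverage ratio is 89%, under the 90% limit; every employee is an immediate family member — every condition holds. Turning to paragraphs (m)–(n): (m) is engaged — the reference index is 390, meeting the 388 threshold. (n), which would lift (m), is not engaged — no employee exceeds 30 hours/week. So (b) is unavailable.
Exception (c) does not apply: no current Standing Clearance is held.
Exception (d) requires that the baseline figure is below 909; but the baseline figure is 1,034, not below 909, so (d) is unavailable.
Exception (e) fails — the Standing Waiver is not current.
None of the exceptions is available; § 8 applies in full.

Yes — Viggo's courier service must carry workers'-compensation cover.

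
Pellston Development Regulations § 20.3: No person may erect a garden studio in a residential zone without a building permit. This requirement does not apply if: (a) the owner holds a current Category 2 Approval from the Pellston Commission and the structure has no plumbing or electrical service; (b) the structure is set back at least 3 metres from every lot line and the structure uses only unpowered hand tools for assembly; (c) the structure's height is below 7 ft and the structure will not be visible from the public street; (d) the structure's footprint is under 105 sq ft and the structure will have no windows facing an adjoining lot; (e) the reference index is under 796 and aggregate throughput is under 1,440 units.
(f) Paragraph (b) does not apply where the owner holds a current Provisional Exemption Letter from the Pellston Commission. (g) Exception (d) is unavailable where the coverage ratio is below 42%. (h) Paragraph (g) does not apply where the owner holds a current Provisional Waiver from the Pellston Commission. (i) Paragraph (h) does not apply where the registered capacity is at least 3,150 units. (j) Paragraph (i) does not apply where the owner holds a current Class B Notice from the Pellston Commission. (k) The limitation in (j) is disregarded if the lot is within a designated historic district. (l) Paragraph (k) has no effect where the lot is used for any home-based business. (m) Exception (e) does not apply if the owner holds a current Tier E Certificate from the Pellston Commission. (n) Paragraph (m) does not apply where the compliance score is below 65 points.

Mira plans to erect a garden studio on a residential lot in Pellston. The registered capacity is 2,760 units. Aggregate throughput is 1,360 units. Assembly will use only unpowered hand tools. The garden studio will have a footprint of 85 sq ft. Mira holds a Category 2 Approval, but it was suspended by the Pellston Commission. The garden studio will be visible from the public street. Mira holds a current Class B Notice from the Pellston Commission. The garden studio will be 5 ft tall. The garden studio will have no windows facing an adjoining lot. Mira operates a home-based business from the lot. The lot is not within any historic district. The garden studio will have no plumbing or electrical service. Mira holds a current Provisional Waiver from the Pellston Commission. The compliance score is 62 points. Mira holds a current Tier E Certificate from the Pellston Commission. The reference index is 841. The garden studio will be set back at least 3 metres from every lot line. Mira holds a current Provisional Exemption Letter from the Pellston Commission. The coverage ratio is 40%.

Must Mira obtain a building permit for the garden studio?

No — exception (d) applies; Mira does not need a building permit.

Exception (a) requires that the owner holds a current Category 2 Approval from the Pellston Commission; but no current Category 2 Approval is held, so (a) is unavailable.
Exception (b)'s conditions are all satisfied: the setback is at least 3 m on every side; assembly uses only hand tools. But: (f) operates against (b): a current Provisional Exemption Letter is held. (b) is therefore removed.
Exception (c) fails — the structure will be visible from the street.
Exception (d)'s conditions are all satisfied: the structure's footprint is 85 sq ft, under the 105 sq ft limit; no windows face an adjoining lot. Considering the limiting provisions: (g) applies (the coverage ratio is 40%, below the 42% limit), but is displaced by (h): (h) operates against (g): a current Provisional Waiver is held. (i) does not operate here (the registered capacity is 2,760 units, short of 3,150 units), so (h) stands. So (d) applies.
Exception (e) requires that the reference index is under 796; but the reference index is 841, not under 796, so (e) is unavailable.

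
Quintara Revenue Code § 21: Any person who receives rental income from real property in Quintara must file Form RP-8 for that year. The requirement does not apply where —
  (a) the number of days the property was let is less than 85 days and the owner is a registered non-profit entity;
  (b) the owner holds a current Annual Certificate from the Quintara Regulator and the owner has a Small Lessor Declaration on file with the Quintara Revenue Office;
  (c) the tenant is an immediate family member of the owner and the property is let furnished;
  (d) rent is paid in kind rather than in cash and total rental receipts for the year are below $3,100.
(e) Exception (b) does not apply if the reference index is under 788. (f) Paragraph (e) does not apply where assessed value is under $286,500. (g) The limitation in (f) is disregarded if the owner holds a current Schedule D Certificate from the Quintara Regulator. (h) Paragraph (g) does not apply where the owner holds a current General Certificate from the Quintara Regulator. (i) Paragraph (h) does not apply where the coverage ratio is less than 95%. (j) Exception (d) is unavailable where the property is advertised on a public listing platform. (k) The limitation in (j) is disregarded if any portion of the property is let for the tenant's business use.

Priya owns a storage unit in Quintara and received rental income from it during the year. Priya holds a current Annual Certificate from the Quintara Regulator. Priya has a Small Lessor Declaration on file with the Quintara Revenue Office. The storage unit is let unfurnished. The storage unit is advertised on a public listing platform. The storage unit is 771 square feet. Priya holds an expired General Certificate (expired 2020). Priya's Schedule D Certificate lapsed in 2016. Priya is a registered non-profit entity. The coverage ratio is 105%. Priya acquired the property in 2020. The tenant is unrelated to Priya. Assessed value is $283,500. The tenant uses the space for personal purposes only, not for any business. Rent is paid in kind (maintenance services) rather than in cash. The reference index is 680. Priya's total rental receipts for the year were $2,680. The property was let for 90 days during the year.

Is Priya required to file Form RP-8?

Exception (a) fails — the number of days the property was let is 90 days, not less than 85 days.
Exception (b)'s conditions are all satisfied: a current Annual Certificate is held; a Small Lessor Declaration is on file. Applying paragraphs (e)–(i): (e) operates (the reference index is 680, under the 788 limit), but is displaced by (f): (f) is triggered — assessed value is $283,500, under the $286,500 limit. (g) is not engaged (no current Schedule D Certificate is held), so (f) stands. Exception (b) stands.
Exception (c) does not apply: the tenant is unrelated to the owner.
Exception (d): rent is paid in kind; total rental receipts for the year are $2,680, below the $3,100 limit — every condition holds. But applying paragraphs (j)–(k): (j) operates against (d): the property is publicly advertised. (k), which would lift (j), is inapplicable — the space is used for personal purposes only. (d) is therefore removed.

No — exception (b) applies; Priya is not required to file Form RP-8.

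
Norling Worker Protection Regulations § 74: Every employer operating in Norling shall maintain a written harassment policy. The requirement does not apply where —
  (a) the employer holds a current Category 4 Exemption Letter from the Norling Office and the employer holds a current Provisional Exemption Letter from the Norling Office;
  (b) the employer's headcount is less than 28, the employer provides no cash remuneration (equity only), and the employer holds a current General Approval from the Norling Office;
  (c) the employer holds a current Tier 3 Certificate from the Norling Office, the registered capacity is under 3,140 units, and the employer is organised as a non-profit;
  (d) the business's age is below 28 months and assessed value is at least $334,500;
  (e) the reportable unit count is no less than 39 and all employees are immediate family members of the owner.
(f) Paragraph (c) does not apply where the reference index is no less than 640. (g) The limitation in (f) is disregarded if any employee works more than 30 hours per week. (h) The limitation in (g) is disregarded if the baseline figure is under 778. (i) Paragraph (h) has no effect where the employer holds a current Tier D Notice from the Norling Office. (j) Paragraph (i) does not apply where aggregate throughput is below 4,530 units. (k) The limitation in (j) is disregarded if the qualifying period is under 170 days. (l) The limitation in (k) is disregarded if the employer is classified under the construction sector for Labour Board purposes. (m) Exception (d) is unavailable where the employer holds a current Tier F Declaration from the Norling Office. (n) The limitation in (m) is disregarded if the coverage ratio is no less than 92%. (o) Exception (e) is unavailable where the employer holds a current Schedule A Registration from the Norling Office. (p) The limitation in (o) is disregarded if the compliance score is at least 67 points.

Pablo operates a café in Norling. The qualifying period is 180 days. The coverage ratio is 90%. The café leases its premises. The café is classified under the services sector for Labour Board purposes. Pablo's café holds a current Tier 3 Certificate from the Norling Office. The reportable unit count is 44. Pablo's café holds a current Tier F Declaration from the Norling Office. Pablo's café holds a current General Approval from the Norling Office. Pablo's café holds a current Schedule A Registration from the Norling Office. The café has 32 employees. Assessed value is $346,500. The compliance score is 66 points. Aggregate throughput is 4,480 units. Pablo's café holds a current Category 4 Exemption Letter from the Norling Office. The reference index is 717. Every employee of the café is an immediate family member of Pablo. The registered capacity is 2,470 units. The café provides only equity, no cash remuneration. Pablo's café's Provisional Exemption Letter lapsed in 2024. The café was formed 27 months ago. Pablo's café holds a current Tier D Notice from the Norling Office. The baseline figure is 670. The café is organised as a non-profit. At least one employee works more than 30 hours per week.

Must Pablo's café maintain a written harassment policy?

Exception (a) does not apply: there is no Provisional Exemption Letter in force.
Exception (b) fails — the employer's headcount is 32, not less than 28.
Exception (c): a current Tier 3 Certificate is held; the registered capacity is 2,470 units, under the 3,140 units limit; the employer is a non-profit — every condition holds. But: (f) operates against (c): the reference index is 717, meeting the 640 threshold. (g) would limit (f) — at least one employee exceeds 30 hours/week — but (h) sets (g) aside: (h) operates against (g): the baseline figure is 670, under the 778 limit. (i) would limit (h) — a current Tier D Notice is held — but (j) sets (i) aside: (j) applies — aggregate throughput is 4,480 units, below the 4,530 units limit. (k) does not operate here (the qualifying period is 180 days, not under 170 days), so (j) stands. Exception (c) does not apply.
Exception (d)'s conditions are all satisfied: the business's age is 27 months, below the 28 months limit; assessed value is $346,500, meeting the $334,500 threshold. Turning to paragraphs (m)–(n): (m) is triggered — a current Tier F Declaration is held. (n) is not triggered (the coverage ratio is 90%, short of 92%), so (m) stands. (d) is therefore removed.
All of (e)'s requirements are met (the reportable unit count is 44, meeting the 39 threshold; every employee is an immediate family member). However, paragraphs (o)–(p) must be considered: (o) is engaged — a current Schedule A Registration is held. (p), which would lift (o), is not engaged — the compliance score is 66 points, short of 67 points. Exception (e) does not apply.
No exception applies. The general rule governs.

Yes — Pablo's café must maintain a written harassment policy.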